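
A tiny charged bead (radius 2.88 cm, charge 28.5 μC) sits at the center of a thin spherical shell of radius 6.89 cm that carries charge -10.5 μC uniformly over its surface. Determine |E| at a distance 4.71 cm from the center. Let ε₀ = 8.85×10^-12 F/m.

Take a concentric spherical Gaussian surface of radius r = 4.71 cm (between the bodies, 2.88 cm < r < 6.89 cm).
Only the inner charge is enclosed; the outer shell contributes nothing inside itself. Q_enc = 28.5 μC = 2.85e-5 C.
Since E is radial and uniform over the Gaussian sphere, Φ = E·4πr² = Q_enc/ε₀.
E = |Q_enc|/(4πε₀r²) = (2.85e-5)/(4π·8.85×10^-12·(0.0471)²) = 1.16e8 N/C.

E ≈ 1.16e8 V/m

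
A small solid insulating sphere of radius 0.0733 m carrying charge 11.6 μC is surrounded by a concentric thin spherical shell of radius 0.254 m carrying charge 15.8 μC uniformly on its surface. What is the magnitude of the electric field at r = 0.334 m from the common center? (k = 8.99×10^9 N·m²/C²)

By spherical symmetry E is radial; choose a Gaussian sphere of radius r = 0.334 m (r > 0.254 m, enclosing both).
Q_enc = (11.6 μC) + (15.8 μC) = 2.74×10^-5 C.
Applying ∮E·dA = Q_enc/ε₀ with Φ = E(4πr²):
E = k|Q_enc|/r² = (8.99×10^9)(2.74×10^-5)/(0.334)² = 2.21×10^6 N/C.

E = 2.21×10^6 V/m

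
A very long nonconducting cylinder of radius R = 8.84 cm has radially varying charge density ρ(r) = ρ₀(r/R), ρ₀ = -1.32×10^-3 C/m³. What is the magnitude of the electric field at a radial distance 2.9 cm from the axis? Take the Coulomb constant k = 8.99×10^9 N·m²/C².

E ≈ 4.73e5 V/m

Coaxial Gaussian cylinder, radius r = 2.9 cm, length L (r < R).
λ_enc = ∫₀^r ρ(r')·2πr' dr' = (2πρ₀/R)·r^3/3 = -7.627×10^-7 C/m.
Applying ∮E·dA = Q_enc/ε₀ with the end caps contributing no flux:
E = 2k|λ_enc|/r = 2(8.99×10^9)(7.627×10^-7)/(0.029) = 4.73×10^5 N/C.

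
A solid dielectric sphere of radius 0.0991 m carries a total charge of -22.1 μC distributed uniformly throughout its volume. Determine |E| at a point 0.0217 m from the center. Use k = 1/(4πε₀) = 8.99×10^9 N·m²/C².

Take a concentric spherical Gaussian surface of radius r = 0.0217 m (r < R).
Only the charge within r is enclosed: Q_enc = Q·(r/R)³ = (-22.1 μC)·(0.0217 m/0.0991 m)³ = -2.32e-7 C.
Applying ∮E·dA = Q_enc/ε₀ with Φ = E(4πr²):
E = k|Q_enc|/r² = (8.99×10^9)(2.32×10^-7)/(0.0217)² = 4.43×10^6 N/C.

E ≈ 4.43×10^6 N/C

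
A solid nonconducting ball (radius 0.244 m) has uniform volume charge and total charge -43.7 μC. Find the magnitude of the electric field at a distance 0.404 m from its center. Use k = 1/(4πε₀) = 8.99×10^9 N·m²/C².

E = 2.41×10^6 N/C

By spherical symmetry E is radial; choose a Gaussian sphere of radius r = 0.404 m (r > R, so the entire charge is enclosed).
Q_enc = -43.7 μC = -4.37×10^-5 C.
Since E is radial and uniform over the Gaussian sphere, Φ = E·4πr² = Q_enc/ε₀.
E = k|Q_enc|/r² = (8.99×10^9)(4.37e-5)/(0.404)² = 2.41×10^6 N/C.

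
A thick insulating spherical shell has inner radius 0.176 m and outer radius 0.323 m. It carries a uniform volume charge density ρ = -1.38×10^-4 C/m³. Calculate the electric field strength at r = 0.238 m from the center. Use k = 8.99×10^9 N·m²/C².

Symmetry ⇒ E = E(r) r̂. Gaussian sphere of radius r = 0.238 m (within the shell material, 0.176 m < r < 0.323 m).
Enclosed charge is the volume from a to r: Q_enc = (4π/3)ρ(r³ − a³) = -4.641×10^-6 C.
Applying ∮E·dA = Q_enc/ε₀ with Φ = E(4πr²):
E = k|Q_enc|/r² = (8.99×10^9)(4.641e-6)/(0.238)² = 7.37e5 N/C.

E ≈ 7.37×10^5 N/C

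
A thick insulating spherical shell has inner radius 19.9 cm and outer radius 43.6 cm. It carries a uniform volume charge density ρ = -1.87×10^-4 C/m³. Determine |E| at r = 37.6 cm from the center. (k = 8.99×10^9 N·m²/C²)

Take a concentric spherical Gaussian surface of radius r = 37.6 cm (within the shell material, 19.9 cm < r < 43.6 cm).
Only the shell between 19.9 cm and r is enclosed: Q_enc = ρ·(4π/3)(r³ − a³) = (-1.87×10^-4)·(4π/3)·((0.376)³ − (0.199)³) = -3.547e-5 C.
Applying ∮E·dA = Q_enc/ε₀ with Φ = E(4πr²):
E = k|Q_enc|/r² = (8.99×10^9)(3.547×10^-5)/(0.376)² = 2.26×10^6 N/C.

|E| ≈ 2.26e6 N/C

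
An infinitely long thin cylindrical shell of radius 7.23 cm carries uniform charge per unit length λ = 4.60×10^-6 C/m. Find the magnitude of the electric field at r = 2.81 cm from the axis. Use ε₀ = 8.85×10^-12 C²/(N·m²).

Coaxial Gaussian cylinder, radius r = 2.81 cm, length L (r < 7.23 cm, inside the shell).
No charge is enclosed, so Gauss's law gives E·2πrL = 0 ⇒ E = 0.

|E| = 0 N/C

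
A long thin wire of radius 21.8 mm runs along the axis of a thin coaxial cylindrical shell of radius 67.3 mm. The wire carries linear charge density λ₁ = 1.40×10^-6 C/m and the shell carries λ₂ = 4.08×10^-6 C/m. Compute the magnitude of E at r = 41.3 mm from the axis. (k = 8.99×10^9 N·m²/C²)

6.09e5 N/C

Choose a coaxial cylinder of radius r = 41.3 mm (arbitrary length L) as the Gaussian surface (between the conductors, 21.8 mm < r < 67.3 mm).
The shell at 67.3 mm lies outside the Gaussian surface, so λ_enc = λ₁ = 1.40×10^-6 C/m.
Applying ∮E·dA = Q_enc/ε₀ with the end caps contributing no flux:
E = 2k|λ_enc|/r = 2(8.99×10^9)(1.40×10^-6)/(0.0413) = 6.09e5 N/C.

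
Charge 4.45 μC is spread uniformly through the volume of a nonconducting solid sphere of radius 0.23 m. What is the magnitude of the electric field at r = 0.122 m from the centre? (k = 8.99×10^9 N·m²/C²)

Symmetry ⇒ E = E(r) r̂. Gaussian sphere of radius r = 0.122 m (r < R).
Only the charge within r is enclosed: Q_enc = Q·(r/R)³ = (4.45 μC)·(0.122 m/0.23 m)³ = 6.641×10^-7 C.
By Gauss's law, ∮E·dA = E·4πr² = Q_enc/ε₀.
E = k|Q_enc|/r² = (8.99×10^9)(6.641×10^-7)/(0.122)² = 4.01e5 N/C.

E = 4.01×10^5 V/m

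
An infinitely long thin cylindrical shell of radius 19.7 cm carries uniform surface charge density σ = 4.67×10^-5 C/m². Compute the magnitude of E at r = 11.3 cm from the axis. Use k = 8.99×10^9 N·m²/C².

E = 0 (no enclosed charge)

By cylindrical symmetry E is radial; use a coaxial Gaussian cylinder of radius 11.3 cm and length L (r < 19.7 cm, inside the shell).
All the surface charge lies outside this cylinder: Q_enc = 0, hence E = 0.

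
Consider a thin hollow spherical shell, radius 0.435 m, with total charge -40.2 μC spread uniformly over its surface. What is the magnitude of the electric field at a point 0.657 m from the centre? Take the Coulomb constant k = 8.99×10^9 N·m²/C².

8.37×10^5 N/C

Take a concentric spherical Gaussian surface of radius r = 0.657 m (r > 0.435 m).
The entire shell is enclosed: Q_enc = -4.02×10^-5 C.
By Gauss's law, ∮E·dA = E·4πr² = Q_enc/ε₀.
E = k|Q_enc|/r² = (8.99×10^9)(4.02×10^-5)/(0.657)² = 8.37e5 N/C.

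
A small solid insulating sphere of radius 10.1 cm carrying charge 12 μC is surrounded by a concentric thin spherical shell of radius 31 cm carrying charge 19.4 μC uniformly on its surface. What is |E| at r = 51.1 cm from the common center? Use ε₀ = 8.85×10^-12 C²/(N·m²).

Symmetry ⇒ E = E(r) r̂. Gaussian sphere of radius r = 51.1 cm (r > 31 cm, enclosing both).
Q_enc = (12 μC) + (19.4 μC) = 3.14×10^-5 C.
By Gauss's law, ∮E·dA = E·4πr² = Q_enc/ε₀.
E = |Q_enc|/(4πε₀r²) = (3.14×10^-5)/(4π·8.85×10^-12·(0.511)²) = 1.08×10^6 N/C.

1.08×10^6 N/C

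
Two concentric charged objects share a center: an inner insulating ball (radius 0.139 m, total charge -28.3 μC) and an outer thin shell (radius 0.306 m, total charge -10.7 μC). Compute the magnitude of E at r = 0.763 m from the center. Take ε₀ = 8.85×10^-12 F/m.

Symmetry ⇒ E = E(r) r̂. Gaussian sphere of radius r = 0.763 m (r > 0.306 m, enclosing both).
Q_enc = (-28.3 μC) + (-10.7 μC) = -3.90e-5 C.
Applying ∮E·dA = Q_enc/ε₀ with Φ = E(4πr²):
E = |Q_enc|/(4πε₀r²) = (3.90×10^-5)/(4π·8.85×10^-12·(0.763)²) = 6.02e5 N/C.

|E| = 6.02e5 N/C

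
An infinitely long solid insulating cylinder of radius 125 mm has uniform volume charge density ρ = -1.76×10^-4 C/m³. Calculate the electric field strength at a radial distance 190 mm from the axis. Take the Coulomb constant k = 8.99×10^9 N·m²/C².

Take a coaxial cylindrical Gaussian surface of radius r = 190 mm and length L (r > 125 mm, full cross-section enclosed).
λ_enc = ρ·πR² = (-1.76e-4)π(0.125)² = -8.639×10^-6 C/m.
Applying ∮E·dA = Q_enc/ε₀ with the end caps contributing no flux:
E = 2k|λ_enc|/r = 2(8.99×10^9)(8.639×10^-6)/(0.19) = 8.18×10^5 N/C.

|E| = 8.18e5 N/C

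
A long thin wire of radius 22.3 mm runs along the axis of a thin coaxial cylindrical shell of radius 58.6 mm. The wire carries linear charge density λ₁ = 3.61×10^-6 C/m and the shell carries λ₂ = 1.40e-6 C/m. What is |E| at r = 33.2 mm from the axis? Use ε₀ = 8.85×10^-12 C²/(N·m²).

Coaxial Gaussian cylinder, radius r = 33.2 mm, length L (between the conductors, 22.3 mm < r < 58.6 mm).
Only the inner wire is enclosed; the outer shell contributes nothing inside itself. λ_enc = λ₁ = 3.61e-6 C/m.
Applying ∮E·dA = Q_enc/ε₀ with the end caps contributing no flux:
E = |λ_enc|/(2πε₀r) = (3.61×10^-6)/(2π·8.85×10^-12·0.0332) = 1.96e6 N/C.

E = 1.96e6 N/C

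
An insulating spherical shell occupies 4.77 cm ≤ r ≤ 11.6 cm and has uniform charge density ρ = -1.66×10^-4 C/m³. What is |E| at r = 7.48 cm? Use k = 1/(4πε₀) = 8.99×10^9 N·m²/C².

3.46×10^5 N/C

By spherical symmetry E is radial; choose a Gaussian sphere of radius r = 7.48 cm (within the shell material, 4.77 cm < r < 11.6 cm).
Enclosed charge is the volume from a to r: Q_enc = (4π/3)ρ(r³ − a³) = -2.155e-7 C.
Gauss's law: E·4πr² = Q_enc/ε₀.
E = k|Q_enc|/r² = (8.99×10^9)(2.155×10^-7)/(0.0748)² = 3.46e5 N/C.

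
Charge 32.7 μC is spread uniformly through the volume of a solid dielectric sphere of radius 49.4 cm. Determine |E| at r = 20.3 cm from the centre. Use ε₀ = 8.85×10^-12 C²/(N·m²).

Symmetry ⇒ E = E(r) r̂. Gaussian sphere of radius r = 20.3 cm (r < R).
Only the charge within r is enclosed: Q_enc = Q·(r/R)³ = (32.7 μC)·(20.3 cm/49.4 cm)³ = 2.269e-6 C.
Gauss's law: E·4πr² = Q_enc/ε₀.
E = |Q_enc|/(4πε₀r²) = (2.269×10^-6)/(4π·8.85×10^-12·(0.203)²) = 4.95×10^5 N/C.

E = 4.95e5 N/C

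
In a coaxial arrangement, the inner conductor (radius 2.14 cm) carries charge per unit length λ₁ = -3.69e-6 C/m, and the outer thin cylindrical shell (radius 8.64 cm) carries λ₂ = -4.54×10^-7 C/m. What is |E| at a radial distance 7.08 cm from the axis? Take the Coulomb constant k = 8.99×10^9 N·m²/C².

Choose a coaxial cylinder of radius r = 7.08 cm (arbitrary length L) as the Gaussian surface (between the conductors, 2.14 cm < r < 8.64 cm).
Only the inner wire is enclosed; the outer shell contributes nothing inside itself. λ_enc = λ₁ = -3.69×10^-6 C/m.
By Gauss's law (flux through the curved wall only), E·2πrL = λ_enc L/ε₀.
E = 2k|λ_enc|/r = 2(8.99×10^9)(3.69×10^-6)/(0.0708) = 9.37×10^5 N/C.

E ≈ 9.37e5 V/m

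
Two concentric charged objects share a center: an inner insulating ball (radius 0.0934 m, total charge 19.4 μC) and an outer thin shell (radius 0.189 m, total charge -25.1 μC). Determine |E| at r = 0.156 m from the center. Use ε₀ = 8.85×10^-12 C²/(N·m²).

Use a concentric Gaussian sphere at r = 0.156 m (between the bodies, 0.0934 m < r < 0.189 m).
The shell at 0.189 m lies outside the Gaussian surface, so Q_enc = 19.4 μC = 1.94e-5 C.
Applying ∮E·dA = Q_enc/ε₀ with Φ = E(4πr²):
E = |Q_enc|/(4πε₀r²) = (1.94×10^-5)/(4π·8.85×10^-12·(0.156)²) = 7.17e6 N/C.

7.17×10^6 N/C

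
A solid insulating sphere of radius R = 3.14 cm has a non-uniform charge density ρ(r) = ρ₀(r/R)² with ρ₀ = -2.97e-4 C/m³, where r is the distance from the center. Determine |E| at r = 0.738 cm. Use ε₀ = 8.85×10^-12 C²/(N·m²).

E = 2.74×10^3 V/m

Use a concentric Gaussian sphere at r = 0.738 cm (r < R).
Integrate the density: Q_enc = 4π ∫₀^r ρ₀(r'/R)^2 r'² dr' = 4πρ₀ r^5/(5·R²) = -1.657×10^-11 C.
By Gauss's law, ∮E·dA = E·4πr² = Q_enc/ε₀.
E = |Q_enc|/(4πε₀r²) = (1.657e-11)/(4π·8.85×10^-12·(0.00738)²) = 2.74e3 N/C.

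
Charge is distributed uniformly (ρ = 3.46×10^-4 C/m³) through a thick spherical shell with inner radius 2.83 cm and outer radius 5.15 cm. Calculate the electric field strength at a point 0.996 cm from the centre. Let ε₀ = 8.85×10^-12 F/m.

E = 0 (no enclosed charge)

Symmetry ⇒ E = E(r) r̂. Gaussian sphere of radius r = 0.996 cm (r < 2.83 cm, inside the empty cavity).
No charge is enclosed, so by Gauss's law E·4πr² = 0 ⇒ E = 0.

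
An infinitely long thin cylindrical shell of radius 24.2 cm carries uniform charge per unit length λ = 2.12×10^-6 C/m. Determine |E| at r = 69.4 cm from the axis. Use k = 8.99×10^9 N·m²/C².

Choose a coaxial cylinder of radius r = 69.4 cm (arbitrary length L) as the Gaussian surface (r > 24.2 cm).
The full line charge is enclosed: λ_enc = 2.12×10^-6 C/m.
By Gauss's law (flux through the curved wall only), E·2πrL = λ_enc L/ε₀.
E = 2k|λ_enc|/r = 2(8.99×10^9)(2.12×10^-6)/(0.694) = 5.49e4 N/C.

|E| ≈ 5.49e4 N/C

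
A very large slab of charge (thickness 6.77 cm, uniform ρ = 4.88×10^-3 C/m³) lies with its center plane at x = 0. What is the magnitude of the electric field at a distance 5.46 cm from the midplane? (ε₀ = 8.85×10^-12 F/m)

E ≈ 1.87×10^7 N/C

The point |x| = 5.46 cm lies outside the slab (half-thickness 0.03385 m). A symmetric pillbox spanning the full slab encloses Q_enc = ρ·d·A.
Flux = 2EA ⇒ E = |ρ|d/(2ε₀), independent of distance outside.
E = (4.88×10^-3)(0.0677)/(2·8.85×10^-12) = 1.87×10^7 N/C.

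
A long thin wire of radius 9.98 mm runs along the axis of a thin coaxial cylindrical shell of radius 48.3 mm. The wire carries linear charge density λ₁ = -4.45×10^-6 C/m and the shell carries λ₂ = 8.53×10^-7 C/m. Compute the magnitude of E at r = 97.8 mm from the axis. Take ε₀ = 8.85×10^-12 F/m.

Take a coaxial cylindrical Gaussian surface of radius r = 97.8 mm and length L (r > 48.3 mm, enclosing both).
λ_enc = λ₁ + λ₂ = (-4.45×10^-6) + (8.53e-7) = -3.597×10^-6 C/m.
Gauss's law: E·2πrL = λ_enc L/ε₀.
E = |λ_enc|/(2πε₀r) = (3.597e-6)/(2π·8.85×10^-12·0.0978) = 6.61×10^5 N/C.

E ≈ 6.61×10^5 N/C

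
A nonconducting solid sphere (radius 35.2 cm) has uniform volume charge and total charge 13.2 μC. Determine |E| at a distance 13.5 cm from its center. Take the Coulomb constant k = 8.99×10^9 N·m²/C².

E = 3.67×10^5 N/C

By spherical symmetry E is radial; choose a Gaussian sphere of radius r = 13.5 cm (r < R).
Only the charge within r is enclosed: Q_enc = Q·(r/R)³ = (13.2 μC)·(13.5 cm/35.2 cm)³ = 7.446e-7 C.
By Gauss's law, ∮E·dA = E·4πr² = Q_enc/ε₀.
E = k|Q_enc|/r² = (8.99×10^9)(7.446×10^-7)/(0.135)² = 3.67×10^5 N/C.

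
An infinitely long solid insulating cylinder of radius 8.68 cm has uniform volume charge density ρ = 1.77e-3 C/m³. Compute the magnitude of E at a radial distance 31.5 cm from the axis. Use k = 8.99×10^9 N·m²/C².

Coaxial Gaussian cylinder, radius r = 31.5 cm, length L (r > 8.68 cm, full cross-section enclosed).
λ_enc = ρ·πR² = (1.77e-3)π(0.0868)² = 4.19e-5 C/m.
Since E is radial and uniform over the curved surface, Φ = E·2πrL = Q_enc/ε₀ = λ_enc L/ε₀.
E = 2k|λ_enc|/r = 2(8.99×10^9)(4.19×10^-5)/(0.315) = 2.39×10^6 N/C.

|E| ≈ 2.39e6 N/C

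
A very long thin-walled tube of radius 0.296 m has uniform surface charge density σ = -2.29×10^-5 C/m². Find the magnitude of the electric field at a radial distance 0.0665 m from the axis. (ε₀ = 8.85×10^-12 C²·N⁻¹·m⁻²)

Choose a coaxial cylinder of radius r = 0.0665 m (arbitrary length L) as the Gaussian surface (r < 0.296 m, inside the shell).
All the surface charge lies outside this cylinder: Q_enc = 0, hence E = 0.

|E| = 0 N/C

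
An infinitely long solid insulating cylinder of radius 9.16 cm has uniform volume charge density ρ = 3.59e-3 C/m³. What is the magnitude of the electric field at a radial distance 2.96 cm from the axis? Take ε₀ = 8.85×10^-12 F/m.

By cylindrical symmetry E is radial; use a coaxial Gaussian cylinder of radius 2.96 cm and length L (r < R).
Enclosed charge per unit length: λ_enc = ρ·πr² = (3.59×10^-3)π(0.0296)² = 9.882×10^-6 C/m.
Applying ∮E·dA = Q_enc/ε₀ with the end caps contributing no flux:
E = |λ_enc|/(2πε₀r) = (9.882×10^-6)/(2π·8.85×10^-12·0.0296) = 6.00×10^6 N/C.

|E| = 6.00e6 N/C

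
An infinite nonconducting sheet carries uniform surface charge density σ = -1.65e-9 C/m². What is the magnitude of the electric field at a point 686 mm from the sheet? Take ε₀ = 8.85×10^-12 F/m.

Choose a cylindrical pillbox piercing the sheet, end faces (area A) parallel to it.
Only the two end caps contribute flux: Φ = 2EA. With Q_enc = σA, Gauss's law gives E = |σ|/(2ε₀).
E = |σ|/(2ε₀) = (1.65e-9)/(2·8.85×10^-12) = 93.2 N/C.

|E| = 93.2 N/C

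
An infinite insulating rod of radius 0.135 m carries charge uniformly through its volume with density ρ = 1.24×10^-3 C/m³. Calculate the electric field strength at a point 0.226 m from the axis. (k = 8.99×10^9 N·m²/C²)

By cylindrical symmetry E is radial; use a coaxial Gaussian cylinder of radius 0.226 m and length L (r > 0.135 m, full cross-section enclosed).
λ_enc = ρ·πR² = (1.24×10^-3)π(0.135)² = 7.10e-5 C/m.
Gauss's law: E·2πrL = λ_enc L/ε₀.
E = 2k|λ_enc|/r = 2(8.99×10^9)(7.10e-5)/(0.226) = 5.65×10^6 N/C.

5.65×10^6 N/C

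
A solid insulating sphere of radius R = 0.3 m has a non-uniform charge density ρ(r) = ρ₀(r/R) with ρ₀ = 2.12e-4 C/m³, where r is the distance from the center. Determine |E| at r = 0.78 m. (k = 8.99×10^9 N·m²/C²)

E = 2.66e5 N/C

Symmetry ⇒ E = E(r) r̂. Gaussian sphere of radius r = 0.78 m (r > R, all charge enclosed).
Q_enc = 4π ∫₀^R ρ₀(r'/R)^1 r'² dr' = 4πρ₀R³/4 = 1.798e-5 C.
By Gauss's law, ∮E·dA = E·4πr² = Q_enc/ε₀.
E = k|Q_enc|/r² = (8.99×10^9)(1.798×10^-5)/(0.78)² = 2.66×10^5 N/C.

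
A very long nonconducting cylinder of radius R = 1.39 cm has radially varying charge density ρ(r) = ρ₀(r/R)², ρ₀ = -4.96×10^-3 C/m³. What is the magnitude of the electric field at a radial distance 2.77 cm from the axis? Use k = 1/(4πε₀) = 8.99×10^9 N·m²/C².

E = 9.77×10^5 V/m

Coaxial Gaussian cylinder, radius r = 2.77 cm, length L (r > R, full charge per length enclosed).
λ_enc = 2π ∫₀^R ρ₀(r'/R)^2 r' dr' = 2πρ₀R²/4 = -1.505×10^-6 C/m.
Applying ∮E·dA = Q_enc/ε₀ with the end caps contributing no flux:
E = 2k|λ_enc|/r = 2(8.99×10^9)(1.505e-6)/(0.0277) = 9.77×10^5 N/C.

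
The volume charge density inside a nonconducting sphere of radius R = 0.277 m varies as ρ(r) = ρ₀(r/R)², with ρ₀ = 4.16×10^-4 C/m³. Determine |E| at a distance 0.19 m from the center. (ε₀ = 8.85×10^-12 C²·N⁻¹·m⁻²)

E = 8.40×10^5 N/C

Symmetry ⇒ E = E(r) r̂. Gaussian sphere of radius r = 0.19 m (r < R).
Integrate the density: Q_enc = 4π ∫₀^r ρ₀(r'/R)^2 r'² dr' = 4πρ₀ r^5/(5·R²) = 3.374×10^-6 C.
Since E is radial and uniform over the Gaussian sphere, Φ = E·4πr² = Q_enc/ε₀.
E = |Q_enc|/(4πε₀r²) = (3.374×10^-6)/(4π·8.85×10^-12·(0.19)²) = 8.40e5 N/C.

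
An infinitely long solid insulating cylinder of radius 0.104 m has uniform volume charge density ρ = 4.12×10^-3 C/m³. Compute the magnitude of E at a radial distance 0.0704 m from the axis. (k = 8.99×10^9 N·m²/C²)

By cylindrical symmetry E is radial; use a coaxial Gaussian cylinder of radius 0.0704 m and length L (r < R).
Enclosed charge per unit length: λ_enc = ρ·πr² = (4.12×10^-3)π(0.0704)² = 6.415×10^-5 C/m.
Gauss's law: E·2πrL = λ_enc L/ε₀.
E = 2k|λ_enc|/r = 2(8.99×10^9)(6.415×10^-5)/(0.0704) = 1.64×10^7 N/C.

1.64×10^7 N/C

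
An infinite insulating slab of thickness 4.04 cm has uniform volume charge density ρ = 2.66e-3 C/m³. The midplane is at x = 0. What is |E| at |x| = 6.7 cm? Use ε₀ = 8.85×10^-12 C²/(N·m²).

The point |x| = 6.7 cm lies outside the slab (half-thickness 0.0202 m). A symmetric pillbox spanning the full slab encloses Q_enc = ρ·d·A.
Flux = 2EA ⇒ E = |ρ|d/(2ε₀), independent of distance outside.
E = (2.66×10^-3)(0.0404)/(2·8.85×10^-12) = 6.07e6 N/C.

|E| = 6.07×10^6 V/m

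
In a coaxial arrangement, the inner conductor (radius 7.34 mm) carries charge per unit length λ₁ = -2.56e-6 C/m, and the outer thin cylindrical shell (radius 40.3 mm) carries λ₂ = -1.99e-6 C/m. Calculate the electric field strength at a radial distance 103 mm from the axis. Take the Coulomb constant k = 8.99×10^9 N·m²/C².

Take a coaxial cylindrical Gaussian surface of radius r = 103 mm and length L (r > 40.3 mm, enclosing both).
λ_enc = λ₁ + λ₂ = (-2.56e-6) + (-1.99×10^-6) = -4.55e-6 C/m.
Gauss's law: E·2πrL = λ_enc L/ε₀.
E = 2k|λ_enc|/r = 2(8.99×10^9)(4.55×10^-6)/(0.103) = 7.94×10^5 N/C.

E = 7.94×10^5 N/C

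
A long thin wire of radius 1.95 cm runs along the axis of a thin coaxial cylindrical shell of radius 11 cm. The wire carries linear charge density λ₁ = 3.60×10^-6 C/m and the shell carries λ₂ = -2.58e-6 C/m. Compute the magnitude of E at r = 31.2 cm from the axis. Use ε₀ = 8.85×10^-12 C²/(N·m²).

E = 5.88×10^4 V/m

By cylindrical symmetry E is radial; use a coaxial Gaussian cylinder of radius 31.2 cm and length L (r > 11 cm, enclosing both).
λ_enc = λ₁ + λ₂ = (3.60×10^-6) + (-2.58×10^-6) = 1.02e-6 C/m.
Applying ∮E·dA = Q_enc/ε₀ with the end caps contributing no flux:
E = |λ_enc|/(2πε₀r) = (1.02×10^-6)/(2π·8.85×10^-12·0.312) = 5.88e4 N/C.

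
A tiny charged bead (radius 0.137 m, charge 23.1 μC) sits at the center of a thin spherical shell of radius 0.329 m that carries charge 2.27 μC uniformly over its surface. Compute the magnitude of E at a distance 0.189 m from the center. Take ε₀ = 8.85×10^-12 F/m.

Use a concentric Gaussian sphere at r = 0.189 m (between the bodies, 0.137 m < r < 0.329 m).
The shell at 0.329 m lies outside the Gaussian surface, so Q_enc = 23.1 μC = 2.31×10^-5 C.
Since E is radial and uniform over the Gaussian sphere, Φ = E·4πr² = Q_enc/ε₀.
E = |Q_enc|/(4πε₀r²) = (2.31×10^-5)/(4π·8.85×10^-12·(0.189)²) = 5.81e6 N/C.

|E| ≈ 5.81×10^6 N/C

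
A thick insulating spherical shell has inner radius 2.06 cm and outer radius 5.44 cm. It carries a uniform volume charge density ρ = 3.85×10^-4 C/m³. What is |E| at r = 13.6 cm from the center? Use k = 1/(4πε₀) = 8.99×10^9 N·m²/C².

E = 1.19×10^5 N/C

By spherical symmetry E is radial; choose a Gaussian sphere of radius r = 13.6 cm (r > 5.44 cm, enclosing the whole shell).
Q_enc = ρ·(4π/3)(b³ − a³) = (3.85×10^-4)·(4π/3)·((0.0544)³ − (0.0206)³) = 2.455×10^-7 C.
By Gauss's law, ∮E·dA = E·4πr² = Q_enc/ε₀.
E = k|Q_enc|/r² = (8.99×10^9)(2.455e-7)/(0.136)² = 1.19×10^5 N/C.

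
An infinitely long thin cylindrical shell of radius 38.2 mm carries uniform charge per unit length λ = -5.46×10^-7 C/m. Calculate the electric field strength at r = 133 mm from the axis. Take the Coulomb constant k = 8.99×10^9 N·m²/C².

|E| ≈ 7.38e4 V/m

Choose a coaxial cylinder of radius r = 133 mm (arbitrary length L) as the Gaussian surface (r > 38.2 mm).
The full line charge is enclosed: λ_enc = -5.46×10^-7 C/m.
By Gauss's law (flux through the curved wall only), E·2πrL = λ_enc L/ε₀.
E = 2k|λ_enc|/r = 2(8.99×10^9)(5.46×10^-7)/(0.133) = 7.38×10^4 N/C.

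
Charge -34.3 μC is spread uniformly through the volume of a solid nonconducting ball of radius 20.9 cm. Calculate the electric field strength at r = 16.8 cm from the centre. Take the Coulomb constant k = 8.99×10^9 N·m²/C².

E ≈ 5.67e6 N/C

By spherical symmetry E is radial; choose a Gaussian sphere of radius r = 16.8 cm (r < R).
Only the charge within r is enclosed: Q_enc = Q·(r/R)³ = (-34.3 μC)·(16.8 cm/20.9 cm)³ = -1.781e-5 C.
Gauss's law: E·4πr² = Q_enc/ε₀.
E = k|Q_enc|/r² = (8.99×10^9)(1.781×10^-5)/(0.168)² = 5.67×10^6 N/C.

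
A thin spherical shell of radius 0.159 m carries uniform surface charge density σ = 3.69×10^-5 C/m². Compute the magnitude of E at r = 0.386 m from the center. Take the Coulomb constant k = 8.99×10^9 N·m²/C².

E = 7.07×10^5 N/C

Use a concentric Gaussian sphere at r = 0.386 m (r > 0.159 m).
The entire shell is enclosed: Q_enc = σ·4πR² = (3.69×10^-5)·4π·(0.159)² = 1.172×10^-5 C.
By Gauss's law, ∮E·dA = E·4πr² = Q_enc/ε₀.
E = k|Q_enc|/r² = (8.99×10^9)(1.172e-5)/(0.386)² = 7.07×10^5 N/C.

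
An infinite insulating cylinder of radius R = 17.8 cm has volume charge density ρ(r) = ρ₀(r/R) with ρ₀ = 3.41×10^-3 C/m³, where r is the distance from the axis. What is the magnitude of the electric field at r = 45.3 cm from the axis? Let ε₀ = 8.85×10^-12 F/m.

E ≈ 8.98e6 N/C

Coaxial Gaussian cylinder, radius r = 45.3 cm, length L (r > R, full charge per length enclosed).
λ_enc = 2π ∫₀^R ρ₀(r'/R)^1 r' dr' = 2πρ₀R²/3 = 2.263×10^-4 C/m.
Gauss's law: E·2πrL = λ_enc L/ε₀.
E = |λ_enc|/(2πε₀r) = (2.263×10^-4)/(2π·8.85×10^-12·0.453) = 8.98×10^6 N/C.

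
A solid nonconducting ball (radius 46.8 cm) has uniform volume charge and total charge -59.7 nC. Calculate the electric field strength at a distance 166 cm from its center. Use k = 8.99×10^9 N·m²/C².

By spherical symmetry E is radial; choose a Gaussian sphere of radius r = 166 cm (r > R, so the entire charge is enclosed).
Q_enc = -59.7 nC = -5.97×10^-8 C.
By Gauss's law, ∮E·dA = E·4πr² = Q_enc/ε₀.
E = k|Q_enc|/r² = (8.99×10^9)(5.97e-8)/(1.66)² = 195 N/C.

195 V/m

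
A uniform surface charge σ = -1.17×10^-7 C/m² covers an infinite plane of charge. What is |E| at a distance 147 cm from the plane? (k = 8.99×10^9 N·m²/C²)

|E| ≈ 6.61×10^3 V/m

The symmetry is planar: E is normal to the sheet and the same magnitude on both sides. Take a pillbox straddling the sheet with end-cap area A.
Flux Φ = 2EA and Q_enc = σA, so 2EA = σA/ε₀ ⇒ E = |σ|/(2ε₀), independent of distance.
E = 2πk|σ| = 2π(8.99×10^9)(1.17e-7) = 6.61×10^3 N/C.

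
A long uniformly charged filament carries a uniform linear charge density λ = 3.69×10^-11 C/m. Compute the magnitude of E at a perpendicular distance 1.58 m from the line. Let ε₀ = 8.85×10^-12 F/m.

|E| ≈ 0.42 V/m

By cylindrical symmetry E is radial; use a coaxial Gaussian cylinder of radius 1.58 m and length L.
Q_enc = λL, so λ_enc = 3.69×10^-11 C/m.
By Gauss's law (flux through the curved wall only), E·2πrL = λ_enc L/ε₀.
E = |λ_enc|/(2πε₀r) = (3.69e-11)/(2π·8.85×10^-12·1.58) = 0.42 N/C.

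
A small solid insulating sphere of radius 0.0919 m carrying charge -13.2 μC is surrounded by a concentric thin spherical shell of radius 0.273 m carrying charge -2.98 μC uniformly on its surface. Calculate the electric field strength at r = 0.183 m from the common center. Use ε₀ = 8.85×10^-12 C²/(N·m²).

By spherical symmetry E is radial; choose a Gaussian sphere of radius r = 0.183 m (between the bodies, 0.0919 m < r < 0.273 m).
Only the inner charge is enclosed; the outer shell contributes nothing inside itself. Q_enc = -13.2 μC = -1.32×10^-5 C.
Applying ∮E·dA = Q_enc/ε₀ with Φ = E(4πr²):
E = |Q_enc|/(4πε₀r²) = (1.32×10^-5)/(4π·8.85×10^-12·(0.183)²) = 3.54×10^6 N/C.

E ≈ 3.54×10^6 V/m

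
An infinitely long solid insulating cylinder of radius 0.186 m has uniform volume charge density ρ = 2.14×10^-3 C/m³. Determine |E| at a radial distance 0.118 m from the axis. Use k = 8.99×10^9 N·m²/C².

Coaxial Gaussian cylinder, radius r = 0.118 m, length L (r < R).
Charge inside radius r per length L is ρ·πr²·L, so λ_enc = ρπr² = 9.361×10^-5 C/m.
Since E is radial and uniform over the curved surface, Φ = E·2πrL = Q_enc/ε₀ = λ_enc L/ε₀.
E = 2k|λ_enc|/r = 2(8.99×10^9)(9.361×10^-5)/(0.118) = 1.43e7 N/C.

1.43×10^7 N/C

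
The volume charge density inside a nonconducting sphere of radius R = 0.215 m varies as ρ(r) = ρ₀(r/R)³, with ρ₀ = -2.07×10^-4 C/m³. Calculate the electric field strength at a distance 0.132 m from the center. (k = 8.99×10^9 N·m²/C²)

|E| ≈ 1.19×10^5 V/m

By spherical symmetry E is radial; choose a Gaussian sphere of radius r = 0.132 m (r < R).
Q_enc = ∫₀^r ρ(r')·4πr'² dr' = (4πρ₀/R³) ∫₀^r r'^5 dr' = 4πρ₀ r^6/(6·R³) = -2.308×10^-7 C.
By Gauss's law, ∮E·dA = E·4πr² = Q_enc/ε₀.
E = k|Q_enc|/r² = (8.99×10^9)(2.308×10^-7)/(0.132)² = 1.19×10^5 N/C.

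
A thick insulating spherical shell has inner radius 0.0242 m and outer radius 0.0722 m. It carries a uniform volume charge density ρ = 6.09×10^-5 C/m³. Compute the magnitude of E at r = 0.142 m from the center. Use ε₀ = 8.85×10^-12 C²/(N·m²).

Symmetry ⇒ E = E(r) r̂. Gaussian sphere of radius r = 0.142 m (r > 0.0722 m, enclosing the whole shell).
Q_enc = ρ·(4π/3)(b³ − a³) = (6.09×10^-5)·(4π/3)·((0.0722)³ − (0.0242)³) = 9.239×10^-8 C.
Applying ∮E·dA = Q_enc/ε₀ with Φ = E(4πr²):
E = |Q_enc|/(4πε₀r²) = (9.239×10^-8)/(4π·8.85×10^-12·(0.142)²) = 4.12×10^4 N/C.

4.12e4 N/C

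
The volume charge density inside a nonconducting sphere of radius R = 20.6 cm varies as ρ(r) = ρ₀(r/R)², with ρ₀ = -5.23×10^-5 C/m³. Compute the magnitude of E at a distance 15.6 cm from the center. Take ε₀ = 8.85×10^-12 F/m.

E = 1.06×10^5 V/m

Use a concentric Gaussian sphere at r = 15.6 cm (r < R).
Q_enc = ∫₀^r ρ(r')·4πr'² dr' = (4πρ₀/R²) ∫₀^r r'^4 dr' = 4πρ₀ r^5/(5·R²) = -2.862×10^-7 C.
By Gauss's law, ∮E·dA = E·4πr² = Q_enc/ε₀.
E = |Q_enc|/(4πε₀r²) = (2.862×10^-7)/(4π·8.85×10^-12·(0.156)²) = 1.06×10^5 N/C.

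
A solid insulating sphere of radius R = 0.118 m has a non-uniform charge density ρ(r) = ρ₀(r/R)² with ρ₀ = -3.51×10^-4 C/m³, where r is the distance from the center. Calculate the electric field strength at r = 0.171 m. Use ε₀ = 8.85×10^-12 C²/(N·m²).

E = 4.46×10^5 N/C

Use a concentric Gaussian sphere at r = 0.171 m (r > R, all charge enclosed).
Q_enc = 4π ∫₀^R ρ₀(r'/R)^2 r'² dr' = 4πρ₀R³/5 = -1.449×10^-6 C.
By Gauss's law, ∮E·dA = E·4πr² = Q_enc/ε₀.
E = |Q_enc|/(4πε₀r²) = (1.449e-6)/(4π·8.85×10^-12·(0.171)²) = 4.46×10^5 N/C.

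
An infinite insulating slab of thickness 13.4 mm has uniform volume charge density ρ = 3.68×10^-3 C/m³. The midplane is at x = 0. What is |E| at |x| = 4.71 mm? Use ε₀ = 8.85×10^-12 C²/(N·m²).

By symmetry E is perpendicular to the slab. A Gaussian pillbox from −4.71 mm to +4.71 mm (face area A) lies entirely within the slab.
Q_enc = ρ·(2x)·A and flux = 2EA, so 2EA = 2ρxA/ε₀ ⇒ E = |ρ|x/ε₀.
E = (3.68×10^-3)(0.00471)/(8.85×10^-12) = 1.96×10^6 N/C.

|E| = 1.96×10^6 N/C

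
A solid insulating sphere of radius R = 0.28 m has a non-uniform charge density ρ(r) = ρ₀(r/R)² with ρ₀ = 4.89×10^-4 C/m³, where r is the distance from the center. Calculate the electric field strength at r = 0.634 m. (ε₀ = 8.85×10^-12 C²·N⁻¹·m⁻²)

Symmetry ⇒ E = E(r) r̂. Gaussian sphere of radius r = 0.634 m (r > R, all charge enclosed).
Q_enc = 4π ∫₀^R ρ₀(r'/R)^2 r'² dr' = 4πρ₀R³/5 = 2.698×10^-5 C.
Gauss's law: E·4πr² = Q_enc/ε₀.
E = |Q_enc|/(4πε₀r²) = (2.698×10^-5)/(4π·8.85×10^-12·(0.634)²) = 6.04e5 N/C.

6.04×10^5 N/C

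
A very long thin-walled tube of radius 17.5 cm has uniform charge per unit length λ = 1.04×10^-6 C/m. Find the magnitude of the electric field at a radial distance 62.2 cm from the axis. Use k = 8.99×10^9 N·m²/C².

By cylindrical symmetry E is radial; use a coaxial Gaussian cylinder of radius 62.2 cm and length L (r > 17.5 cm).
The full line charge is enclosed: λ_enc = 1.04×10^-6 C/m.
Gauss's law: E·2πrL = λ_enc L/ε₀.
E = 2k|λ_enc|/r = 2(8.99×10^9)(1.04×10^-6)/(0.622) = 3.01e4 N/C.

|E| ≈ 3.01×10^4 N/C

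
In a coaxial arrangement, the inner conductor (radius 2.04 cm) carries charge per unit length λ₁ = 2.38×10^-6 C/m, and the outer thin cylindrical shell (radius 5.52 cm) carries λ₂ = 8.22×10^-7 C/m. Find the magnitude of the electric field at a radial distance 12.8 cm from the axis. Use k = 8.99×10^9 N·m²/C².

E = 4.50e5 V/m

Coaxial Gaussian cylinder, radius r = 12.8 cm, length L (r > 5.52 cm, enclosing both).
λ_enc = λ₁ + λ₂ = (2.38×10^-6) + (8.22×10^-7) = 3.202e-6 C/m.
Since E is radial and uniform over the curved surface, Φ = E·2πrL = Q_enc/ε₀ = λ_enc L/ε₀.
E = 2k|λ_enc|/r = 2(8.99×10^9)(3.202e-6)/(0.128) = 4.50×10^5 N/C.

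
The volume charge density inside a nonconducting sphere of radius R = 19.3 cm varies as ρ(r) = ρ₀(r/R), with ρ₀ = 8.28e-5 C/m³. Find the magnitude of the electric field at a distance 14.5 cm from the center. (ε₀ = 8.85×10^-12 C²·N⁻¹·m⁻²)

By spherical symmetry E is radial; choose a Gaussian sphere of radius r = 14.5 cm (r < R).
Integrate the density: Q_enc = 4π ∫₀^r ρ₀(r'/R)^1 r'² dr' = 4πρ₀ r^4/(4·R) = 5.958×10^-7 C.
Applying ∮E·dA = Q_enc/ε₀ with Φ = E(4πr²):
E = |Q_enc|/(4πε₀r²) = (5.958×10^-7)/(4π·8.85×10^-12·(0.145)²) = 2.55e5 N/C.

2.55e5 N/C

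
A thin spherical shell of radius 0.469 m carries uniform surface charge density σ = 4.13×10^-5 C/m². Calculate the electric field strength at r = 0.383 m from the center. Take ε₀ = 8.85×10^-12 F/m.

E = 0

By spherical symmetry E is radial; choose a Gaussian sphere of radius r = 0.383 m (inside the shell, r < 0.469 m).
No charge lies within this surface, so Q_enc = 0 and Gauss's law gives E·4πr² = 0 ⇒ E = 0.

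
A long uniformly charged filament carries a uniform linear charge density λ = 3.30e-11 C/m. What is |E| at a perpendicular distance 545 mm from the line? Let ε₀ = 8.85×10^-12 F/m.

Take a coaxial cylindrical Gaussian surface of radius r = 545 mm and length L.
Q_enc = λL, so λ_enc = 3.30e-11 C/m.
Since E is radial and uniform over the curved surface, Φ = E·2πrL = Q_enc/ε₀ = λ_enc L/ε₀.
E = |λ_enc|/(2πε₀r) = (3.30e-11)/(2π·8.85×10^-12·0.545) = 1.09 N/C.

|E| = 1.09 N/C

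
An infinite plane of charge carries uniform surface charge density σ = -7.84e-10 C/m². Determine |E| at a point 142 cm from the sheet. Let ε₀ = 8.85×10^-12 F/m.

By planar symmetry E is perpendicular to the sheet and uniform; use a Gaussian pillbox with flat faces of area A on each side of the sheet.
Only the two end caps contribute flux: Φ = 2EA. With Q_enc = σA, Gauss's law gives E = |σ|/(2ε₀).
E = |σ|/(2ε₀) = (7.84×10^-10)/(2·8.85×10^-12) = 44.3 N/C.

E ≈ 44.3 V/m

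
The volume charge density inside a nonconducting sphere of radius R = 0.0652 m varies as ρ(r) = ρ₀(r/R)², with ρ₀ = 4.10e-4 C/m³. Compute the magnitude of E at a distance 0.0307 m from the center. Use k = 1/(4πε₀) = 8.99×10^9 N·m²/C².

E ≈ 6.31×10^4 N/C

Symmetry ⇒ E = E(r) r̂. Gaussian sphere of radius r = 0.0307 m (r < R).
Q_enc = ∫₀^r ρ(r')·4πr'² dr' = (4πρ₀/R²) ∫₀^r r'^4 dr' = 4πρ₀ r^5/(5·R²) = 6.61×10^-9 C.
By Gauss's law, ∮E·dA = E·4πr² = Q_enc/ε₀.
E = k|Q_enc|/r² = (8.99×10^9)(6.61×10^-9)/(0.0307)² = 6.31×10^4 N/C.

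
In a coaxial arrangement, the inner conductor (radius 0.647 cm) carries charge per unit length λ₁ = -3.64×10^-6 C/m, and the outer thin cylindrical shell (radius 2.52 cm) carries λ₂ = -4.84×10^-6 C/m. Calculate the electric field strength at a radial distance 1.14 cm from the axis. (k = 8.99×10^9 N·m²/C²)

Take a coaxial cylindrical Gaussian surface of radius r = 1.14 cm and length L (between the conductors, 0.647 cm < r < 2.52 cm).
The shell at 2.52 cm lies outside the Gaussian surface, so λ_enc = λ₁ = -3.64×10^-6 C/m.
Applying ∮E·dA = Q_enc/ε₀ with the end caps contributing no flux:
E = 2k|λ_enc|/r = 2(8.99×10^9)(3.64×10^-6)/(0.0114) = 5.74×10^6 N/C.

|E| ≈ 5.74×10^6 N/C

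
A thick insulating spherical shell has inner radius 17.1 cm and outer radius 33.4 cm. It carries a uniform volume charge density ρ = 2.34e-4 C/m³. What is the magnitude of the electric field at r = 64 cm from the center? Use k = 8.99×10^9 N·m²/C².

6.94×10^5 N/C

Use a concentric Gaussian sphere at r = 64 cm (r > 33.4 cm, enclosing the whole shell).
Q_enc = ρ·(4π/3)(b³ − a³) = (2.34e-4)·(4π/3)·((0.334)³ − (0.171)³) = 3.162×10^-5 C.
Since E is radial and uniform over the Gaussian sphere, Φ = E·4πr² = Q_enc/ε₀.
E = k|Q_enc|/r² = (8.99×10^9)(3.162×10^-5)/(0.64)² = 6.94e5 N/C.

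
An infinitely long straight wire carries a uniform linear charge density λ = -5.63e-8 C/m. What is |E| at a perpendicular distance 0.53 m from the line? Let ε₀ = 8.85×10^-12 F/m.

By cylindrical symmetry E is radial; use a coaxial Gaussian cylinder of radius 0.53 m and length L.
Q_enc = λL, so λ_enc = -5.63×10^-8 C/m.
Applying ∮E·dA = Q_enc/ε₀ with the end caps contributing no flux:
E = |λ_enc|/(2πε₀r) = (5.63×10^-8)/(2π·8.85×10^-12·0.53) = 1.91e3 N/C.

|E| = 1.91×10^3 N/C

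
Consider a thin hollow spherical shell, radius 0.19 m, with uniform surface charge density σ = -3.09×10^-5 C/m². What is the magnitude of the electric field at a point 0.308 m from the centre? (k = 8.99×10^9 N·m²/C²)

|E| ≈ 1.33×10^6 N/C

Symmetry ⇒ E = E(r) r̂. Gaussian sphere of radius r = 0.308 m (r > 0.19 m).
The entire shell is enclosed: Q_enc = σ·4πR² = (-3.09×10^-5)·4π·(0.19)² = -1.402×10^-5 C.
By Gauss's law, ∮E·dA = E·4πr² = Q_enc/ε₀.
E = k|Q_enc|/r² = (8.99×10^9)(1.402e-5)/(0.308)² = 1.33×10^6 N/C.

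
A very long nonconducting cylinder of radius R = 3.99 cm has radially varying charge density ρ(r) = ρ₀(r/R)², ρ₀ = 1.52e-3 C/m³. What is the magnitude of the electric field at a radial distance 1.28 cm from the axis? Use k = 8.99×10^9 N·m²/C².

Take a coaxial cylindrical Gaussian surface of radius r = 1.28 cm and length L (r < R).
λ_enc = ∫₀^r ρ(r')·2πr' dr' = (2πρ₀/R²)·r^4/4 = 4.026×10^-8 C/m.
Gauss's law: E·2πrL = λ_enc L/ε₀.
E = 2k|λ_enc|/r = 2(8.99×10^9)(4.026×10^-8)/(0.0128) = 5.66e4 N/C.

5.66×10^4 N/C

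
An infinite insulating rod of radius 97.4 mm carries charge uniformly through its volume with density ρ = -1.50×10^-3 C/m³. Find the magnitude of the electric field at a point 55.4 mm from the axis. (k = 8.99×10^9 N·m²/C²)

Coaxial Gaussian cylinder, radius r = 55.4 mm, length L (r < R).
Charge inside radius r per length L is ρ·πr²·L, so λ_enc = ρπr² = -1.446e-5 C/m.
By Gauss's law (flux through the curved wall only), E·2πrL = λ_enc L/ε₀.
E = 2k|λ_enc|/r = 2(8.99×10^9)(1.446×10^-5)/(0.0554) = 4.69e6 N/C.

E ≈ 4.69e6 N/C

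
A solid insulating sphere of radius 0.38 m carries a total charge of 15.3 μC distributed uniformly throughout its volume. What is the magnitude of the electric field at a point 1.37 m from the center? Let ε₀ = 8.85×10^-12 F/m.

7.33e4 V/m

Use a concentric Gaussian sphere at r = 1.37 m (r > R, so the entire charge is enclosed).
Q_enc = 15.3 μC = 1.53e-5 C.
Applying ∮E·dA = Q_enc/ε₀ with Φ = E(4πr²):
E = |Q_enc|/(4πε₀r²) = (1.53×10^-5)/(4π·8.85×10^-12·(1.37)²) = 7.33×10^4 N/C.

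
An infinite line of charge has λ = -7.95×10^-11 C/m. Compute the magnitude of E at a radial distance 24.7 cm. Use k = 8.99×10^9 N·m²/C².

Take a coaxial cylindrical Gaussian surface of radius r = 24.7 cm and length L.
Q_enc = λL, so λ_enc = -7.95×10^-11 C/m.
Since E is radial and uniform over the curved surface, Φ = E·2πrL = Q_enc/ε₀ = λ_enc L/ε₀.
E = 2k|λ_enc|/r = 2(8.99×10^9)(7.95×10^-11)/(0.247) = 5.79 N/C.

5.79 N/C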